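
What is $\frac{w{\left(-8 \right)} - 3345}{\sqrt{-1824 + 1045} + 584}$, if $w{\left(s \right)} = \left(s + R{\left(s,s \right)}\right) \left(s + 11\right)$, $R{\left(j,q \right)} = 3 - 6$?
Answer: $- \frac{657584}{113945} + \frac{1126 i \sqrt{779}}{113945} \approx -5.7711 + 0.27581 i$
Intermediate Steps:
$R{\left(j,q \right)} = -3$ ($R{\left(j,q \right)} = 3 - 6 = -3$)
$w{\left(s \right)} = \left(-3 + s\right) \left(11 + s\right)$ ($w{\left(s \right)} = \left(s - 3\right) \left(s + 11\right) = \left(-3 + s\right) \left(11 + s\right)$)
$\frac{w{\left(-8 \right)} - 3345}{\sqrt{-1824 + 1045} + 584} = \frac{\left(-33 + \left(-8\right)^{2} + 8 \left(-8\right)\right) - 3345}{\sqrt{-1824 + 1045} + 584} = \frac{\left(-33 + 64 - 64\right) - 3345}{\sqrt{-779} + 584} = \frac{-33 - 3345}{i \sqrt{779} + 584} = - \frac{3378}{584 + i \sqrt{779}}$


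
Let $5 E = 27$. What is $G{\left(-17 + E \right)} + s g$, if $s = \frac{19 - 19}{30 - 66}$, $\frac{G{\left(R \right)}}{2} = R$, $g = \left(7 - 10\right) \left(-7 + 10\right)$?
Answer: $- \frac{116}{5} \approx -23.2$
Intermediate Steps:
$E = \frac{27}{5}$ ($E = \frac{1}{5} \cdot 27 = \frac{27}{5} \approx 5.4$)
$g = -9$ ($g = \left(-3\right) 3 = -9$)
$G{\left(R \right)} = 2 R$
$s = 0$ ($s = \frac{0}{-36} = 0 \left(- \frac{1}{36}\right) = 0$)
$G{\left(-17 + E \right)} + s g = 2 \left(-17 + \frac{27}{5}\right) + 0 \left(-9\right) = 2 \left(- \frac{58}{5}\right) + 0 = - \frac{116}{5} + 0 = - \frac{116}{5}$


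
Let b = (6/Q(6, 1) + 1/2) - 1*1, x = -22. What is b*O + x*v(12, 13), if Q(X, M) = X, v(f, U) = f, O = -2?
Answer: -265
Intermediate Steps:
b = ½ (b = (6/6 + 1/2) - 1*1 = (6*(⅙) + 1*(½)) - 1 = (1 + ½) - 1 = 3/2 - 1 = ½ ≈ 0.50000)
b*O + x*v(12, 13) = (½)*(-2) - 22*12 = -1 - 264 = -265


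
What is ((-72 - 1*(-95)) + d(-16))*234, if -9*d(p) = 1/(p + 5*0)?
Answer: 43069/8 ≈ 5383.6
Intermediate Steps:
d(p) = -1/(9*p) (d(p) = -1/(9*(p + 5*0)) = -1/(9*(p + 0)) = -1/(9*p))
((-72 - 1*(-95)) + d(-16))*234 = ((-72 - 1*(-95)) - ⅑/(-16))*234 = ((-72 + 95) - ⅑*(-1/16))*234 = (23 + 1/144)*234 = (3313/144)*234 = 43069/8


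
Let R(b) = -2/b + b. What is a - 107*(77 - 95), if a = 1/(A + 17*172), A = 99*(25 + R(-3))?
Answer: 9953569/5168 ≈ 1926.0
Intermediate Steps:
R(b) = b - 2/b
A = 2244 (A = 99*(25 + (-3 - 2/(-3))) = 99*(25 + (-3 - 2*(-1/3))) = 99*(25 + (-3 + 2/3)) = 99*(25 - 7/3) = 99*(68/3) = 2244)
a = 1/5168 (a = 1/(2244 + 17*172) = 1/(2244 + 2924) = 1/5168 ≈ 0.00019350)
a - 107*(77 - 95) = 1/5168 - 107*(77 - 95) = 1/5168 - 107*(-18) = 1/5168 + 1926 = 9953569/5168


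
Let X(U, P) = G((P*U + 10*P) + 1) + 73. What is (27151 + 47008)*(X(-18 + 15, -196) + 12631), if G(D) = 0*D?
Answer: 942115936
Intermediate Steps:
G(D) = 0
X(U, P) = 73 (X(U, P) = 0 + 73 = 73)
(27151 + 47008)*(X(-18 + 15, -196) + 12631) = (27151 + 47008)*(73 + 12631) = 74159*12704 = 942115936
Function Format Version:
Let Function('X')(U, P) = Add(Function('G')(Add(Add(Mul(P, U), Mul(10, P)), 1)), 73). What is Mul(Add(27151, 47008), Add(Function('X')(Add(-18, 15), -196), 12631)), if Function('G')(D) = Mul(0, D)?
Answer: 942115936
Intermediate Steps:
Function('G')(D) = 0
Function('X')(U, P) = 73 (Function('X')(U, P) = Add(0, 73) = 73)
Mul(Add(27151, 47008), Add(Function('X')(Add(-18, 15), -196), 12631)) = Mul(Add(27151, 47008), Add(73, 12631)) = Mul(74159, 12704) = 942115936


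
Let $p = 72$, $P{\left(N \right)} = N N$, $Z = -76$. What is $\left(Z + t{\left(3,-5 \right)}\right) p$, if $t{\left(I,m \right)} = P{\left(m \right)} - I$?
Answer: $-3888$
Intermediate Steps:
$P{\left(N \right)} = N^{2}$
$t{\left(I,m \right)} = m^{2} - I$
$\left(Z + t{\left(3,-5 \right)}\right) p = \left(-76 + \left(\left(-5\right)^{2} - 3\right)\right) 72 = \left(-76 + \left(25 - 3\right)\right) 72 = \left(-76 + 22\right) 72 = \left(-54\right) 72 = -3888$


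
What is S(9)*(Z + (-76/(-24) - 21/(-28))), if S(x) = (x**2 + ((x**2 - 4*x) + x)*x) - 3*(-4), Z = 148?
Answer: 351839/4 ≈ 87960.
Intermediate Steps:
S(x) = 12 + x**2 + x*(x**2 - 3*x) (S(x) = (x**2 + (x**2 - 3*x)*x) + 12 = (x**2 + x*(x**2 - 3*x)) + 12 = 12 + x**2 + x*(x**2 - 3*x))
S(9)*(Z + (-76/(-24) - 21/(-28))) = (12 + 9**3 - 2*9**2)*(148 + (-76/(-24) - 21/(-28))) = (12 + 729 - 2*81)*(148 + (-76*(-1/24) - 21*(-1/28))) = (12 + 729 - 162)*(148 + (19/6 + 3/4)) = 579*(148 + 47/12) = 579*(1823/12) = 351839/4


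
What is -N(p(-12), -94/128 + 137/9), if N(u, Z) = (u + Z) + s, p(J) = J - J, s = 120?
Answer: -77465/576 ≈ -134.49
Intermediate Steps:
p(J) = 0
N(u, Z) = 120 + Z + u (N(u, Z) = (u + Z) + 120 = (Z + u) + 120 = 120 + Z + u)
-N(p(-12), -94/128 + 137/9) = -(120 + (-94/128 + 137/9) + 0) = -(120 + (-94*1/128 + 137*(⅑)) + 0) = -(120 + (-47/64 + 137/9) + 0) = -(120 + 8345/576 + 0) = -1*77465/576 = -77465/576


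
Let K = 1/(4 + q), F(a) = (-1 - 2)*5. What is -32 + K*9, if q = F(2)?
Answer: -361/11 ≈ -32.818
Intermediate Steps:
F(a) = -15 (F(a) = -3*5 = -15)
q = -15
K = -1/11 (K = 1/(4 - 15) = 1/(-11) = -1/11 ≈ -0.090909)
-32 + K*9 = -32 - 1/11*9 = -32 - 9/11 = -361/11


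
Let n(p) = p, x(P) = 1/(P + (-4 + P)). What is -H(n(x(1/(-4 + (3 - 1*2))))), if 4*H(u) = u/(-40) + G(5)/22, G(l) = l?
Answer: -1433/24640 ≈ -0.058157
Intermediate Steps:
x(P) = 1/(-4 + 2*P)
H(u) = 5/88 - u/160 (H(u) = (u/(-40) + 5/22)/4 = (u*(-1/40) + 5*(1/22))/4 = (-u/40 + 5/22)/4 = (5/22 - u/40)/4 = 5/88 - u/160)
-H(n(x(1/(-4 + (3 - 1*2))))) = -(5/88 - 1/(320*(-2 + 1/(-4 + (3 - 1*2))))) = -(5/88 - 1/(320*(-2 + 1/(-4 + (3 - 2))))) = -(5/88 - 1/(320*(-2 + 1/(-4 + 1)))) = -(5/88 - 1/(320*(-2 + 1/(-3)))) = -(5/88 - 1/(320*(-2 - ⅓))) = -(5/88 - 1/(320*(-7/3))) = -(5/88 - (-3)/(320*7)) = -(5/88 - 1/160*(-3/14)) = -(5/88 + 3/2240) = -1*1433/24640 = -1433/24640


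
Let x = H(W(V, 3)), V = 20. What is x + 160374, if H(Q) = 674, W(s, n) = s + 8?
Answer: 161048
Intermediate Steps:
W(s, n) = 8 + s
x = 674
x + 160374 = 674 + 160374 = 161048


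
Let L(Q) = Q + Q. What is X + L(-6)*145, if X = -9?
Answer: -1749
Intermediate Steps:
L(Q) = 2*Q
X + L(-6)*145 = -9 + (2*(-6))*145 = -9 - 12*145 = -9 - 1740 = -1749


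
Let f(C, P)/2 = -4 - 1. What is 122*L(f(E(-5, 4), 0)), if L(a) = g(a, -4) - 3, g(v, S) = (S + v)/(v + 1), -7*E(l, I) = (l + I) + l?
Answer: -1586/9 ≈ -176.22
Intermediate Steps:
E(l, I) = -2*l/7 - I/7 (E(l, I) = -((l + I) + l)/7 = -((I + l) + l)/7 = -(I + 2*l)/7 = -2*l/7 - I/7)
f(C, P) = -10 (f(C, P) = 2*(-4 - 1) = 2*(-5) = -10)
g(v, S) = (S + v)/(1 + v)
L(a) = -3 + (-4 + a)/(1 + a) (L(a) = (-4 + a)/(1 + a) - 3 = -3 + (-4 + a)/(1 + a))
122*L(f(E(-5, 4), 0)) = 122*((-7 - 2*(-10))/(1 - 10)) = 122*((-7 + 20)/(-9)) = 122*(-1/9*13) = 122*(-13/9) = -1586/9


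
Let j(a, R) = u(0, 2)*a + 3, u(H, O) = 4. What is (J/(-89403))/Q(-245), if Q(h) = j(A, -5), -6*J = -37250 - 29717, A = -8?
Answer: 66967/15556122 ≈ 0.0043049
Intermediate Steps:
j(a, R) = 3 + 4*a (j(a, R) = 4*a + 3 = 3 + 4*a)
J = 66967/6 (J = -(-37250 - 29717)/6 = -⅙*(-66967) = 66967/6 ≈ 11161.)
Q(h) = -29 (Q(h) = 3 + 4*(-8) = 3 - 32 = -29)
(J/(-89403))/Q(-245) = ((66967/6)/(-89403))/(-29) = ((66967/6)*(-1/89403))*(-1/29) = -66967/536418*(-1/29) = 66967/15556122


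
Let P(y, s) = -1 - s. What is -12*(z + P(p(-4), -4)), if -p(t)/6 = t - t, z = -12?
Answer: 108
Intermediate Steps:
p(t) = 0 (p(t) = -6*(t - t) = -6*0 = 0)
-12*(z + P(p(-4), -4)) = -12*(-12 + (-1 - 1*(-4))) = -12*(-12 + (-1 + 4)) = -12*(-12 + 3) = -12*(-9) = 108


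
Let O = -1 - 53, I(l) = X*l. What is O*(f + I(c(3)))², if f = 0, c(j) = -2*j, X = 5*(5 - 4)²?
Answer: -48600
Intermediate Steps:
X = 5 (X = 5*1² = 5*1 = 5)
I(l) = 5*l
O = -54
O*(f + I(c(3)))² = -54*(0 + 5*(-2*3))² = -54*(0 + 5*(-6))² = -54*(0 - 30)² = -54*(-30)² = -54*900 = -48600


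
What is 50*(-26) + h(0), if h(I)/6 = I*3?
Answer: -1300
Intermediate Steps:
h(I) = 18*I (h(I) = 6*(I*3) = 6*(3*I) = 18*I)
50*(-26) + h(0) = 50*(-26) + 18*0 = -1300 + 0 = -1300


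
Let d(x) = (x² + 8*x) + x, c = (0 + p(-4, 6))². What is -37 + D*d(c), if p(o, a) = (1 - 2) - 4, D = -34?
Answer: -28937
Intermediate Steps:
p(o, a) = -5 (p(o, a) = -1 - 4 = -5)
c = 25 (c = (0 - 5)² = (-5)² = 25)
d(x) = x² + 9*x
-37 + D*d(c) = -37 - 850*(9 + 25) = -37 - 850*34 = -37 - 34*850 = -37 - 28900 = -28937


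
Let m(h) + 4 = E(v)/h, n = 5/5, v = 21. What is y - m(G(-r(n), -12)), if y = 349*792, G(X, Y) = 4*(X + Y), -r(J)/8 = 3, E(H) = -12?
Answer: 1105649/4 ≈ 2.7641e+5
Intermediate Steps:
n = 1 (n = 5*(⅕) = 1)
r(J) = -24 (r(J) = -8*3 = -24)
G(X, Y) = 4*X + 4*Y
m(h) = -4 - 12/h
y = 276408
y - m(G(-r(n), -12)) = 276408 - (-4 - 12/(4*(-1*(-24)) + 4*(-12))) = 276408 - (-4 - 12/(4*24 - 48)) = 276408 - (-4 - 12/(96 - 48)) = 276408 - (-4 - 12/48) = 276408 - (-4 - 12*1/48) = 276408 - (-4 - ¼) = 276408 - 1*(-17/4) = 276408 + 17/4 = 1105649/4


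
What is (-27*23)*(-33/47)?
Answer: 20493/47 ≈ 436.02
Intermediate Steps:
(-27*23)*(-33/47) = -(-20493)/47 = -621*(-33/47) = 20493/47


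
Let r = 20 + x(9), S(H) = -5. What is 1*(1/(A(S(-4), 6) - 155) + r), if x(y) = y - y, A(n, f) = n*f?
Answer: 3699/185 ≈ 19.995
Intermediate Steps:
A(n, f) = f*n
x(y) = 0
r = 20 (r = 20 + 0 = 20)
1*(1/(A(S(-4), 6) - 155) + r) = 1*(1/(6*(-5) - 155) + 20) = 1*(1/(-30 - 155) + 20) = 1*(1/(-185) + 20) = 1*(-1/185 + 20) = 1*(3699/185) = 3699/185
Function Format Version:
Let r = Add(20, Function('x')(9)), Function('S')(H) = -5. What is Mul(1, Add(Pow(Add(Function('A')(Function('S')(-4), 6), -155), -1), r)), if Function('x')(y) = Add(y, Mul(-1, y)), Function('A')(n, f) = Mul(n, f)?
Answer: Rational(3699, 185) ≈ 19.995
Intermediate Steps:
Function('A')(n, f) = Mul(f, n)
Function('x')(y) = 0
r = 20 (r = Add(20, 0) = 20)
Mul(1, Add(Pow(Add(Function('A')(Function('S')(-4), 6), -155), -1), r)) = Mul(1, Add(Pow(Add(Mul(6, -5), -155), -1), 20)) = Mul(1, Add(Pow(Add(-30, -155), -1), 20)) = Mul(1, Add(Pow(-185, -1), 20)) = Mul(1, Add(Rational(-1, 185), 20)) = Mul(1, Rational(3699, 185)) = Rational(3699, 185)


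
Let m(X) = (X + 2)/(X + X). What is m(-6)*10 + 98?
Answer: 304/3 ≈ 101.33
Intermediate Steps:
m(X) = (2 + X)/(2*X) (m(X) = (2 + X)/((2*X)) = (2 + X)*(1/(2*X)) = (2 + X)/(2*X))
m(-6)*10 + 98 = ((1/2)*(2 - 6)/(-6))*10 + 98 = ((1/2)*(-1/6)*(-4))*10 + 98 = (1/3)*10 + 98 = 10/3 + 98 = 304/3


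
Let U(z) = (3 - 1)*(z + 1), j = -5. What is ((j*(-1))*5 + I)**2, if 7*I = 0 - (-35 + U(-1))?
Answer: 900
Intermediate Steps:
U(z) = 2 + 2*z (U(z) = 2*(1 + z) = 2 + 2*z)
I = 5 (I = (0 - (-35 + (2 + 2*(-1))))/7 = (0 - (-35 + (2 - 2)))/7 = (0 - (-35 + 0))/7 = (0 - 1*(-35))/7 = (0 + 35)/7 = (1/7)*35 = 5)
((j*(-1))*5 + I)**2 = (-5*(-1)*5 + 5)**2 = (5*5 + 5)**2 = (25 + 5)**2 = 30**2 = 900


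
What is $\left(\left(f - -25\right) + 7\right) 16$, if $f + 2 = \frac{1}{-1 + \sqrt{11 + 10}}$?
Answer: $\frac{2404}{5} + \frac{4 \sqrt{21}}{5} \approx 484.47$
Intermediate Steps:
$f = -2 + \frac{1}{-1 + \sqrt{21}}$ ($f = -2 + \frac{1}{-1 + \sqrt{11 + 10}} = -2 + \frac{1}{-1 + \sqrt{21}} \approx -1.7209$)
$\left(\left(f - -25\right) + 7\right) 16 = \left(\left(\left(- \frac{39}{20} + \frac{\sqrt{21}}{20}\right) - -25\right) + 7\right) 16 = \left(\left(\left(- \frac{39}{20} + \frac{\sqrt{21}}{20}\right) + 25\right) + 7\right) 16 = \left(\left(\frac{461}{20} + \frac{\sqrt{21}}{20}\right) + 7\right) 16 = \left(\frac{601}{20} + \frac{\sqrt{21}}{20}\right) 16 = \frac{2404}{5} + \frac{4 \sqrt{21}}{5}$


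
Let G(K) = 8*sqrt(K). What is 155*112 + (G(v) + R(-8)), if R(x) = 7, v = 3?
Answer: 17367 + 8*sqrt(3) ≈ 17381.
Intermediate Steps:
155*112 + (G(v) + R(-8)) = 155*112 + (8*sqrt(3) + 7) = 17360 + (7 + 8*sqrt(3)) = 17367 + 8*sqrt(3)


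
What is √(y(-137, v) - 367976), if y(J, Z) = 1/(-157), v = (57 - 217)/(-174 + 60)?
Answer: 3*I*√1007804509/157 ≈ 606.61*I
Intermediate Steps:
v = 80/57 (v = -160/(-114) = -160*(-1/114) = 80/57 ≈ 1.4035)
y(J, Z) = -1/157
√(y(-137, v) - 367976) = √(-1/157 - 367976) = √(-57772233/157) = 3*I*√1007804509/157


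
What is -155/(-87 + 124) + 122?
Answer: 4359/37 ≈ 117.81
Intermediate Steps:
-155/(-87 + 124) + 122 = -155/37 + 122 = 4359/37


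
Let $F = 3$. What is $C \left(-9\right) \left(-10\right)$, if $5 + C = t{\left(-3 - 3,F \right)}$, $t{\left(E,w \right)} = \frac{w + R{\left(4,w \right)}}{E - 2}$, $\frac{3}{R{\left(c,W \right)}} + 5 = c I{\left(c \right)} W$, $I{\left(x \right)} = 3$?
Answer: $- \frac{15030}{31} \approx -484.84$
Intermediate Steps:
$R{\left(c,W \right)} = \frac{3}{-5 + 3 W c}$ ($R{\left(c,W \right)} = \frac{3}{-5 + c 3 W} = \frac{3}{-5 + 3 c W} = \frac{3}{-5 + 3 W c}$)
$t{\left(E,w \right)} = \frac{w + \frac{3}{-5 + 12 w}}{-2 + E}$ ($t{\left(E,w \right)} = \frac{w + \frac{3}{-5 + 3 w 4}}{E - 2} = \frac{w + \frac{3}{-5 + 12 w}}{-2 + E}$)
$C = - \frac{167}{31}$ ($C = -5 + \frac{3 + 3 \left(-5 + 12 \cdot 3\right)}{\left(-5 + 12 \cdot 3\right) \left(-2 - 6\right)} = -5 + \frac{3 + 3 \left(-5 + 36\right)}{\left(-5 + 36\right) \left(-2 - 6\right)} = -5 + \frac{3 + 3 \cdot 31}{31 \left(-8\right)} = -5 + \frac{1}{31} \left(- \frac{1}{8}\right) \left(3 + 93\right) = -5 + \frac{1}{31} \left(- \frac{1}{8}\right) 96 = -5 - \frac{12}{31} = - \frac{167}{31} \approx -5.3871$)
$C \left(-9\right) \left(-10\right) = \left(- \frac{167}{31}\right) \left(-9\right) \left(-10\right) = \frac{1503}{31} \left(-10\right) = - \frac{15030}{31}$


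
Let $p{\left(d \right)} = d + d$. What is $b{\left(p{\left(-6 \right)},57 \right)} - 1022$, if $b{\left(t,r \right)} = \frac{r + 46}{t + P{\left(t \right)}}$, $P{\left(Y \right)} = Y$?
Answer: $- \frac{24631}{24} \approx -1026.3$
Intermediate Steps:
$p{\left(d \right)} = 2 d$
$b{\left(t,r \right)} = \frac{46 + r}{2 t}$ ($b{\left(t,r \right)} = \frac{r + 46}{t + t} = \frac{46 + r}{2 t}$)
$b{\left(p{\left(-6 \right)},57 \right)} - 1022 = \frac{46 + 57}{2 \cdot 2 \left(-6\right)} - 1022 = \frac{1}{2} \frac{1}{-12} \cdot 103 - 1022 = \frac{1}{2} \left(- \frac{1}{12}\right) 103 - 1022 = - \frac{103}{24} - 1022 = - \frac{24631}{24}$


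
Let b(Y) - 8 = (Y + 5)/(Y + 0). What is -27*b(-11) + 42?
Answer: -2076/11 ≈ -188.73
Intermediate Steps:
b(Y) = 8 + (5 + Y)/Y (b(Y) = 8 + (Y + 5)/(Y + 0) = 8 + (5 + Y)/Y)
-27*b(-11) + 42 = -27*(9 + 5/(-11)) + 42 = -27*(9 + 5*(-1/11)) + 42 = -27*(9 - 5/11) + 42 = -27*94/11 + 42 = -2538/11 + 42 = -2076/11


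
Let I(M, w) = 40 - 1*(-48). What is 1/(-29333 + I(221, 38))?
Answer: -1/29245 ≈ -3.4194e-5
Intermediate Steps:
I(M, w) = 88 (I(M, w) = 40 + 48 = 88)
1/(-29333 + I(221, 38)) = 1/(-29333 + 88) = 1/(-29245) = -1/29245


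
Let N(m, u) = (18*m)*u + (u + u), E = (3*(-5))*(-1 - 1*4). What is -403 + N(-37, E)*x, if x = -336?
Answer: 16732397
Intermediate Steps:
E = 75 (E = -15*(-1 - 4) = -15*(-5) = 75)
N(m, u) = 2*u + 18*m*u (N(m, u) = 18*m*u + 2*u = 2*u + 18*m*u)
-403 + N(-37, E)*x = -403 + (2*75*(1 + 9*(-37)))*(-336) = -403 + (2*75*(1 - 333))*(-336) = -403 + (2*75*(-332))*(-336) = -403 - 49800*(-336) = -403 + 16732800 = 16732397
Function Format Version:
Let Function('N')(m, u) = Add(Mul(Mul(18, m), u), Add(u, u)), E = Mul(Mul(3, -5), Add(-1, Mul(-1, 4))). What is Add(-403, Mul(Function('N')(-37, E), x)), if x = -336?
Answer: 16732397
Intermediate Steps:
E = 75 (E = Mul(-15, Add(-1, -4)) = Mul(-15, -5) = 75)
Function('N')(m, u) = Add(Mul(2, u), Mul(18, m, u)) (Function('N')(m, u) = Add(Mul(18, m, u), Mul(2, u)) = Add(Mul(2, u), Mul(18, m, u)))
Add(-403, Mul(Function('N')(-37, E), x)) = Add(-403, Mul(Mul(2, 75, Add(1, Mul(9, -37))), -336)) = Add(-403, Mul(Mul(2, 75, Add(1, -333)), -336)) = Add(-403, Mul(Mul(2, 75, -332), -336)) = Add(-403, Mul(-49800, -336)) = Add(-403, 16732800) = 16732397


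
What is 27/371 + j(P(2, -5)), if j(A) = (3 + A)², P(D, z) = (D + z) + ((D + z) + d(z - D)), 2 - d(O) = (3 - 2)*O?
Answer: 13383/371 ≈ 36.073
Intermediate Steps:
d(O) = 2 - O (d(O) = 2 - (3 - 2)*O = 2 - O)
P(D, z) = 2 + z + 3*D (P(D, z) = (D + z) + ((D + z) + (2 - (z - D))) = (D + z) + ((D + z) + (2 + (D - z))) = (D + z) + ((D + z) + (2 + D - z)) = (D + z) + (2 + 2*D) = 2 + z + 3*D)
27/371 + j(P(2, -5)) = 27/371 + (3 + (2 - 5 + 3*2))² = 27*(1/371) + (3 + (2 - 5 + 6))² = 27/371 + (3 + 3)² = 27/371 + 6² = 27/371 + 36 = 13383/371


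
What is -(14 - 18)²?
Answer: -16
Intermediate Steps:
-(14 - 18)² = -1*(-4)² = -1*16 = -16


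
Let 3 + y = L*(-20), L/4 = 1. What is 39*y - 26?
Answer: -3263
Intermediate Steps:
L = 4 (L = 4*1 = 4)
y = -83 (y = -3 + 4*(-20) = -3 - 80 = -83)
39*y - 26 = 39*(-83) - 26 = -3237 - 26 = -3263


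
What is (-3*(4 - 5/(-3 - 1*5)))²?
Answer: 12321/64 ≈ 192.52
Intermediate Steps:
(-3*(4 - 5/(-3 - 1*5)))² = (-3*(4 - 5/(-3 - 5)))² = (-3*(4 - 5/(-8)))² = (-3*(4 - 5*(-⅛)))² = (-3*(4 + 5/8))² = (-3*37/8)² = (-111/8)² = 12321/64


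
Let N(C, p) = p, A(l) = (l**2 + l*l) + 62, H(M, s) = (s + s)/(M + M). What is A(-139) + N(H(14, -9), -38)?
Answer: 38666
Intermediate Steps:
H(M, s) = s/M (H(M, s) = (2*s)/((2*M)) = (2*s)*(1/(2*M)) = s/M)
A(l) = 62 + 2*l**2 (A(l) = (l**2 + l**2) + 62 = 2*l**2 + 62 = 62 + 2*l**2)
A(-139) + N(H(14, -9), -38) = (62 + 2*(-139)**2) - 38 = (62 + 2*19321) - 38 = (62 + 38642) - 38 = 38704 - 38 = 38666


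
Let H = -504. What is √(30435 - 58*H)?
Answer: √59667 ≈ 244.27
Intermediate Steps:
√(30435 - 58*H) = √(30435 - 58*(-504)) = √(30435 + 29232) = √59667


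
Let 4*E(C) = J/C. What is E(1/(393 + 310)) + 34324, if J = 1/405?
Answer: 55605583/1620 ≈ 34324.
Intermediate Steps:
J = 1/405 ≈ 0.0024691
E(C) = 1/(1620*C) (E(C) = (1/(405*C))/4 = 1/(1620*C))
E(1/(393 + 310)) + 34324 = 1/(1620*(1/(393 + 310))) + 34324 = 1/(1620*(1/703)) + 34324 = (1/1620)*703 + 34324 = 703/1620 + 34324 = 55605583/1620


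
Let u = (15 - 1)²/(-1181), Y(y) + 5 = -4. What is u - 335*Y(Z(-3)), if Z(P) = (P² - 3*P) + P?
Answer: 3560519/1181 ≈ 3014.8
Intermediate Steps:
Z(P) = P² - 2*P
Y(y) = -9 (Y(y) = -5 - 4 = -9)
u = -196/1181 (u = 14²*(-1/1181) = 196*(-1/1181) = -196/1181 ≈ -0.16596)
u - 335*Y(Z(-3)) = -196/1181 - 335*(-9) = -196/1181 + 3015 = 3560519/1181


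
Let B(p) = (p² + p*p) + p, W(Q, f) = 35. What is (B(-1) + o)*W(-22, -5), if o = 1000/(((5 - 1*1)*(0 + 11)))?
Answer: 9135/11 ≈ 830.45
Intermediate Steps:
o = 250/11 (o = 1000/(((5 - 1)*11)) = 1000/((4*11)) = 1000/44 = 1000*(1/44) = 250/11 ≈ 22.727)
B(p) = p + 2*p² (B(p) = (p² + p²) + p = 2*p² + p = p + 2*p²)
(B(-1) + o)*W(-22, -5) = (-(1 + 2*(-1)) + 250/11)*35 = (-(1 - 2) + 250/11)*35 = (-1*(-1) + 250/11)*35 = (1 + 250/11)*35 = (261/11)*35 = 9135/11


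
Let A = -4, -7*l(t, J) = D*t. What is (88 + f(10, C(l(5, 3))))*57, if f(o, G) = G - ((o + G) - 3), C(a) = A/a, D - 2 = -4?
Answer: 4617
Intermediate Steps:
D = -2 (D = 2 - 4 = -2)
l(t, J) = 2*t/7 (l(t, J) = -(-2)*t/7 = 2*t/7)
C(a) = -4/a
f(o, G) = 3 - o (f(o, G) = G - ((G + o) - 3) = G - (-3 + G + o) = G + (3 - G - o) = 3 - o)
(88 + f(10, C(l(5, 3))))*57 = (88 + (3 - 1*10))*57 = (88 + (3 - 10))*57 = (88 - 7)*57 = 81*57 = 4617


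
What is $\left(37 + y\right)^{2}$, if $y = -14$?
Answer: $529$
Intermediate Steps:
$\left(37 + y\right)^{2} = \left(37 - 14\right)^{2} = 23^{2} = 529$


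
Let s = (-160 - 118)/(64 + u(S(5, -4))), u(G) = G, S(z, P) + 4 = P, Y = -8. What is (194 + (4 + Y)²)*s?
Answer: -2085/2 ≈ -1042.5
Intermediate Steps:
S(z, P) = -4 + P
s = -139/28 (s = (-160 - 118)/(64 + (-4 - 4)) = -278/(64 - 8) = -278/56 = -278*1/56 = -139/28 ≈ -4.9643)
(194 + (4 + Y)²)*s = (194 + (4 - 8)²)*(-139/28) = (194 + (-4)²)*(-139/28) = (194 + 16)*(-139/28) = 210*(-139/28) = -2085/2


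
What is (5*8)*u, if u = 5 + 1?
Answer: 240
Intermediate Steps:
u = 6
(5*8)*u = (5*8)*6 = 40*6 = 240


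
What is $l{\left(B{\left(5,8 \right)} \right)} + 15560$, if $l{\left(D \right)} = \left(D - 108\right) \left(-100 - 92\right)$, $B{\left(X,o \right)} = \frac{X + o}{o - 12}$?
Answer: $36920$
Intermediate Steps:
$B{\left(X,o \right)} = \frac{X + o}{-12 + o}$
$l{\left(D \right)} = 20736 - 192 D$ ($l{\left(D \right)} = \left(-108 + D\right) \left(-192\right) = 20736 - 192 D$)
$l{\left(B{\left(5,8 \right)} \right)} + 15560 = \left(20736 - 192 \frac{5 + 8}{-12 + 8}\right) + 15560 = \left(20736 - 192 \frac{1}{-4} \cdot 13\right) + 15560 = \left(20736 - 192 \left(\left(- \frac{1}{4}\right) 13\right)\right) + 15560 = \left(20736 - -624\right) + 15560 = \left(20736 + 624\right) + 15560 = 21360 + 15560 = 36920$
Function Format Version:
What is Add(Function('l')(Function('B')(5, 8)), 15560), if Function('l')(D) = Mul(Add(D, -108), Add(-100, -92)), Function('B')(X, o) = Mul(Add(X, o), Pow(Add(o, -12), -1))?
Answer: 36920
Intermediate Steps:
Function('B')(X, o) = Mul(Pow(Add(-12, o), -1), Add(X, o)) (Function('B')(X, o) = Mul(Add(X, o), Pow(Add(-12, o), -1)) = Mul(Pow(Add(-12, o), -1), Add(X, o)))
Function('l')(D) = Add(20736, Mul(-192, D)) (Function('l')(D) = Mul(Add(-108, D), -192) = Add(20736, Mul(-192, D)))
Add(Function('l')(Function('B')(5, 8)), 15560) = Add(Add(20736, Mul(-192, Mul(Pow(Add(-12, 8), -1), Add(5, 8)))), 15560) = Add(Add(20736, Mul(-192, Mul(Pow(-4, -1), 13))), 15560) = Add(Add(20736, Mul(-192, Mul(Rational(-1, 4), 13))), 15560) = Add(Add(20736, Mul(-192, Rational(-13, 4))), 15560) = Add(Add(20736, 624), 15560) = Add(21360, 15560) = 36920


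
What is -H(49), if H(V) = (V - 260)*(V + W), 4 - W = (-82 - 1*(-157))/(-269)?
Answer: 3024052/269 ≈ 11242.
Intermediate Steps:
W = 1151/269 (W = 4 - (-82 - 1*(-157))/(-269) = 4 - (-82 + 157)*(-1)/269 = 4 - 75*(-1)/269 = 4 - 1*(-75/269) = 4 + 75/269 = 1151/269 ≈ 4.2788)
H(V) = (-260 + V)*(1151/269 + V) (H(V) = (V - 260)*(V + 1151/269) = (-260 + V)*(1151/269 + V))
-H(49) = -(-299260/269 + 49² - 68789/269*49) = -(-299260/269 + 2401 - 3370661/269) = -1*(-3024052/269) = 3024052/269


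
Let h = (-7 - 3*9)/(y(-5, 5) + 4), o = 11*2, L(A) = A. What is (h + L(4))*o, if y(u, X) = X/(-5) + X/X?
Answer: -99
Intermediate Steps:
y(u, X) = 1 - X/5 (y(u, X) = X*(-⅕) + 1 = -X/5 + 1 = 1 - X/5)
o = 22
h = -17/2 (h = (-7 - 3*9)/((1 - ⅕*5) + 4) = (-7 - 27)/((1 - 1) + 4) = -34/(0 + 4) = -34/4 = -34*¼ = -17/2 ≈ -8.5000)
(h + L(4))*o = (-17/2 + 4)*22 = -9/2*22 = -99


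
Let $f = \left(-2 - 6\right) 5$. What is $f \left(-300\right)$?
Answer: $12000$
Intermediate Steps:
$f = -40$ ($f = \left(-8\right) 5 = -40$)
$f \left(-300\right) = \left(-40\right) \left(-300\right) = 12000$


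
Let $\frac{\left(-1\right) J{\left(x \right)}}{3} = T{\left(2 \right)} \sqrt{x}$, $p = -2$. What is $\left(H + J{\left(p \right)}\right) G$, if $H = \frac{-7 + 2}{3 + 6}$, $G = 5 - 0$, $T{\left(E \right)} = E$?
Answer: $- \frac{25}{9} - 30 i \sqrt{2} \approx -2.7778 - 42.426 i$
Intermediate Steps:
$G = 5$ ($G = 5 + 0 = 5$)
$J{\left(x \right)} = - 6 \sqrt{x}$ ($J{\left(x \right)} = - 3 \cdot 2 \sqrt{x} = - 6 \sqrt{x}$)
$H = - \frac{5}{9} \approx -0.55556$
$\left(H + J{\left(p \right)}\right) G = \left(- \frac{5}{9} - 6 \sqrt{-2}\right) 5 = \left(- \frac{5}{9} - 6 i \sqrt{2}\right) 5 = - \frac{25}{9} - 30 i \sqrt{2}$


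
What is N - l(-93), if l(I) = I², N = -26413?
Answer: -35062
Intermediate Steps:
N - l(-93) = -26413 - 1*(-93)² = -26413 - 1*8649 = -26413 - 8649 = -35062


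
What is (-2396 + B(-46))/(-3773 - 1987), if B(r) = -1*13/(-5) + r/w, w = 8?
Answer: 47983/115200 ≈ 0.41652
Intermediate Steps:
B(r) = 13/5 + r/8 (B(r) = -1*13/(-5) + r/8 = -13*(-⅕) + r*(⅛) = 13/5 + r/8)
(-2396 + B(-46))/(-3773 - 1987) = (-2396 + (13/5 + (⅛)*(-46)))/(-3773 - 1987) = (-2396 + (13/5 - 23/4))/(-5760) = (-2396 - 63/20)*(-1/5760) = -47983/20*(-1/5760) = 47983/115200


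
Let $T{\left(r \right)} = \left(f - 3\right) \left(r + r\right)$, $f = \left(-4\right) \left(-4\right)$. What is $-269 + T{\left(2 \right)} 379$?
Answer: $19439$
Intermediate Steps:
$f = 16$
$T{\left(r \right)} = 26 r$ ($T{\left(r \right)} = \left(16 - 3\right) \left(r + r\right) = 13 \cdot 2 r = 26 r$)
$-269 + T{\left(2 \right)} 379 = -269 + 26 \cdot 2 \cdot 379 = -269 + 52 \cdot 379 = -269 + 19708 = 19439$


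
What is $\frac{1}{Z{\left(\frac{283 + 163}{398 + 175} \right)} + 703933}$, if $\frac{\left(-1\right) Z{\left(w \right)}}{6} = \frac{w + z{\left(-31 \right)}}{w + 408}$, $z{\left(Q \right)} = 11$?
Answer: $\frac{295}{207660184} \approx 1.4206 \cdot 10^{-6}$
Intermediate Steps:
$Z{\left(w \right)} = - \frac{6 \left(11 + w\right)}{408 + w}$ ($Z{\left(w \right)} = - 6 \frac{w + 11}{w + 408} = - 6 \frac{11 + w}{408 + w} = - \frac{6 \left(11 + w\right)}{408 + w}$)
$\frac{1}{Z{\left(\frac{283 + 163}{398 + 175} \right)} + 703933} = \frac{1}{\frac{6 \left(-11 - \frac{283 + 163}{398 + 175}\right)}{408 + \frac{283 + 163}{398 + 175}} + 703933} = \frac{1}{\frac{6 \left(-11 - \frac{446}{573}\right)}{408 + \frac{446}{573}} + 703933} = \frac{1}{\frac{6 \left(-11 - \frac{446}{573}\right)}{\frac{234230}{573}} + 703933} = \frac{1}{6 \cdot \frac{573}{234230} \left(- \frac{6749}{573}\right) + 703933} = \frac{1}{- \frac{51}{295} + 703933} = \frac{1}{\frac{207660184}{295}} = \frac{295}{207660184}$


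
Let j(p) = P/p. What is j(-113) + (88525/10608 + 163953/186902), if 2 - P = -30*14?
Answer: 5440228135/991328208 ≈ 5.4878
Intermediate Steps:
P = 422 (P = 2 - (-30)*14 = 2 - 1*(-420) = 2 + 420 = 422)
j(p) = 422/p
j(-113) + (88525/10608 + 163953/186902) = 422/(-113) + (88525/10608 + 163953/186902) = 422*(-1/113) + (88525*(1/10608) + 163953*(1/186902)) = -422/113 + (88525/10608 + 163953/186902) = -422/113 + 9142356487/991328208 = 5440228135/991328208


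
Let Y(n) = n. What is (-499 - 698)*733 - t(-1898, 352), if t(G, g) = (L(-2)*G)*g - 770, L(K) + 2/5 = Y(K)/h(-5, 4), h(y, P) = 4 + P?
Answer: -6554467/5 ≈ -1.3109e+6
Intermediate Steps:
L(K) = -⅖ + K/8 (L(K) = -⅖ + K/(4 + 4) = -⅖ + K/8)
t(G, g) = -770 - 13*G*g/20 (t(G, g) = ((-⅖ + (⅛)*(-2))*G)*g - 770 = ((-⅖ - ¼)*G)*g - 770 = (-13*G/20)*g - 770 = -13*G*g/20 - 770 = -770 - 13*G*g/20)
(-499 - 698)*733 - t(-1898, 352) = (-499 - 698)*733 - (-770 - 13/20*(-1898)*352) = -1197*733 - (-770 + 2171312/5) = -877401 - 1*2167462/5 = -877401 - 2167462/5 = -6554467/5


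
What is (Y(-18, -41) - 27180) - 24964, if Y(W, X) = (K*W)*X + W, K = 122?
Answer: 37874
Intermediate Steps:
Y(W, X) = W + 122*W*X (Y(W, X) = (122*W)*X + W = 122*W*X + W = W + 122*W*X)
(Y(-18, -41) - 27180) - 24964 = (-18*(1 + 122*(-41)) - 27180) - 24964 = (-18*(1 - 5002) - 27180) - 24964 = (-18*(-5001) - 27180) - 24964 = (90018 - 27180) - 24964 = 62838 - 24964 = 37874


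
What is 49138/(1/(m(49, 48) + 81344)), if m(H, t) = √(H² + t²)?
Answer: 3997081472 + 49138*√4705 ≈ 4.0005e+9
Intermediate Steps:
49138/(1/(m(49, 48) + 81344)) = 49138/(1/(√(49² + 48²) + 81344)) = 49138/(1/(√(2401 + 2304) + 81344)) = 49138/(1/(√4705 + 81344)) = 49138/(1/(81344 + √4705)) = 49138*(81344 + √4705) = 3997081472 + 49138*√4705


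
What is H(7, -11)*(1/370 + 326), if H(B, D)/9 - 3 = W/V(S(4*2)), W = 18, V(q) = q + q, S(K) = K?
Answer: 35824437/2960 ≈ 12103.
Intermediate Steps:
V(q) = 2*q
H(B, D) = 297/8 (H(B, D) = 27 + 9*(18/((2*(4*2)))) = 27 + 9*(18/((2*8))) = 27 + 9*(18/16) = 27 + 9*(18*(1/16)) = 27 + 9*(9/8) = 27 + 81/8 = 297/8)
H(7, -11)*(1/370 + 326) = 297*(1/370 + 326)/8 = (297/8)*(120621/370) = 35824437/2960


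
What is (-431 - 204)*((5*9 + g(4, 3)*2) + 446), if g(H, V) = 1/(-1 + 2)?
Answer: -313055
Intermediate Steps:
g(H, V) = 1 (g(H, V) = 1/1 = 1)
(-431 - 204)*((5*9 + g(4, 3)*2) + 446) = (-431 - 204)*((5*9 + 1*2) + 446) = -635*((45 + 2) + 446) = -635*(47 + 446) = -635*493 = -313055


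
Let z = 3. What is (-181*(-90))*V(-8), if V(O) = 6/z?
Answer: 32580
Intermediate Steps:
V(O) = 2 (V(O) = 6/3 = 6*(⅓) = 2)
(-181*(-90))*V(-8) = -181*(-90)*2 = 16290*2 = 32580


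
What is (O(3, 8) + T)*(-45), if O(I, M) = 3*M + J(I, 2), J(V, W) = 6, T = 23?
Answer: -2385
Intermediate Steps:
O(I, M) = 6 + 3*M (O(I, M) = 3*M + 6 = 6 + 3*M)
(O(3, 8) + T)*(-45) = ((6 + 3*8) + 23)*(-45) = ((6 + 24) + 23)*(-45) = (30 + 23)*(-45) = 53*(-45) = -2385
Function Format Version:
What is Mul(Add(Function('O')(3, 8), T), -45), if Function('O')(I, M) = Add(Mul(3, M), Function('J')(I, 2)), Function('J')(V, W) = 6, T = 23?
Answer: -2385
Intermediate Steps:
Function('O')(I, M) = Add(6, Mul(3, M)) (Function('O')(I, M) = Add(Mul(3, M), 6) = Add(6, Mul(3, M)))
Mul(Add(Function('O')(3, 8), T), -45) = Mul(Add(Add(6, Mul(3, 8)), 23), -45) = Mul(Add(Add(6, 24), 23), -45) = Mul(Add(30, 23), -45) = Mul(53, -45) = -2385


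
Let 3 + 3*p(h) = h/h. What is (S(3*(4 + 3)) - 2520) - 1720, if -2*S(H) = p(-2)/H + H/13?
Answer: -6946417/1638 ≈ -4240.8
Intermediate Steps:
p(h) = -⅔ (p(h) = -1 + (h/h)/3 = -1 + (⅓)*1 = -1 + ⅓ = -⅔)
S(H) = -H/26 + 1/(3*H) (S(H) = -(-2/(3*H) + H/13)/2 = -H/26 + 1/(3*H))
(S(3*(4 + 3)) - 2520) - 1720 = ((-3*(4 + 3)/26 + 1/(3*((3*(4 + 3))))) - 2520) - 1720 = ((-3*7/26 + 1/(3*((3*7)))) - 2520) - 1720 = ((-1/26*21 + (⅓)/21) - 2520) - 1720 = ((-21/26 + (⅓)*(1/21)) - 2520) - 1720 = ((-21/26 + 1/63) - 2520) - 1720 = (-1297/1638 - 2520) - 1720 = -4129057/1638 - 1720 = -6946417/1638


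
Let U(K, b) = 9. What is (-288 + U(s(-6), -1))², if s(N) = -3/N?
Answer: 77841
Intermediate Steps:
(-288 + U(s(-6), -1))² = (-288 + 9)² = (-279)² = 77841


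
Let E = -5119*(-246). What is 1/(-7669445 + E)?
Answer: -1/6410171 ≈ -1.5600e-7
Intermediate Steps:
E = 1259274
1/(-7669445 + E) = 1/(-7669445 + 1259274) = 1/(-6410171) = -1/6410171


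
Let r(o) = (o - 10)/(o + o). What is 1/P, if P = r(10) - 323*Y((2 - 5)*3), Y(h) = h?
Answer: 1/2907 ≈ 0.00034400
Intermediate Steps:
r(o) = (-10 + o)/(2*o) (r(o) = (-10 + o)/((2*o)) = (-10 + o)*(1/(2*o)) = (-10 + o)/(2*o))
P = 2907 (P = (½)*(-10 + 10)/10 - 323*(2 - 5)*3 = (½)*(⅒)*0 - (-969)*3 = 0 - 323*(-9) = 0 + 2907 = 2907)
1/P = 1/2907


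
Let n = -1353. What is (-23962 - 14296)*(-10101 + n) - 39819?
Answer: 438167313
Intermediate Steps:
(-23962 - 14296)*(-10101 + n) - 39819 = (-23962 - 14296)*(-10101 - 1353) - 39819 = -38258*(-11454) - 39819 = 438207132 - 39819 = 438167313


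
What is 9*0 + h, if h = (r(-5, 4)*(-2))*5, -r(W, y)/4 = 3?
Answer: 120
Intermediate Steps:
r(W, y) = -12 (r(W, y) = -4*3 = -12)
h = 120 (h = -12*(-2)*5 = 24*5 = 120)
9*0 + h = 9*0 + 120 = 0 + 120 = 120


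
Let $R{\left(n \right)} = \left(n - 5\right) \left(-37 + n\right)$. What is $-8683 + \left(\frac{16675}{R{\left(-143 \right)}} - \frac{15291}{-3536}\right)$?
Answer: $- \frac{5109149683}{588744} \approx -8678.0$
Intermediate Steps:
$R{\left(n \right)} = \left(-37 + n\right) \left(-5 + n\right)$ ($R{\left(n \right)} = \left(-5 + n\right) \left(-37 + n\right) = \left(-37 + n\right) \left(-5 + n\right)$)
$-8683 + \left(\frac{16675}{R{\left(-143 \right)}} - \frac{15291}{-3536}\right) = -8683 + \left(\frac{16675}{185 + \left(-143\right)^{2} - -6006} - \frac{15291}{-3536}\right) = -8683 + \left(\frac{16675}{185 + 20449 + 6006} - - \frac{15291}{3536}\right) = -8683 + \left(\frac{16675}{26640} + \frac{15291}{3536}\right) = -8683 + \left(16675 \cdot \frac{1}{26640} + \frac{15291}{3536}\right) = -8683 + \left(\frac{3335}{5328} + \frac{15291}{3536}\right) = -8683 + \frac{2914469}{588744} = - \frac{5109149683}{588744}$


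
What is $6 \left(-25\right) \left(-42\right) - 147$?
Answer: $6153$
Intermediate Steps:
$6 \left(-25\right) \left(-42\right) - 147 = \left(-150\right) \left(-42\right) - 147 = 6300 - 147 = 6153$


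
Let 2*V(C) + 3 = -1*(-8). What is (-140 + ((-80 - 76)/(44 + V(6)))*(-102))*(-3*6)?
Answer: -112824/31 ≈ -3639.5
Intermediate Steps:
V(C) = 5/2 (V(C) = -3/2 + (-1*(-8))/2 = -3/2 + (1/2)*8 = -3/2 + 4 = 5/2)
(-140 + ((-80 - 76)/(44 + V(6)))*(-102))*(-3*6) = (-140 + ((-80 - 76)/(44 + 5/2))*(-102))*(-3*6) = (-140 - 156/93/2*(-102))*(-18) = (-140 - 156*2/93*(-102))*(-18) = (-140 - 104/31*(-102))*(-18) = (-140 + 10608/31)*(-18) = (6268/31)*(-18) = -112824/31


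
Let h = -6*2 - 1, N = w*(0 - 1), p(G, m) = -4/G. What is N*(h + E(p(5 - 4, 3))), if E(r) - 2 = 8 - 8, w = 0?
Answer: 0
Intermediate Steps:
N = 0 (N = 0*(0 - 1) = 0*(-1) = 0)
h = -13 (h = -12 - 1 = -13)
E(r) = 2 (E(r) = 2 + (8 - 8) = 2 + 0 = 2)
N*(h + E(p(5 - 4, 3))) = 0*(-13 + 2) = 0*(-11) = 0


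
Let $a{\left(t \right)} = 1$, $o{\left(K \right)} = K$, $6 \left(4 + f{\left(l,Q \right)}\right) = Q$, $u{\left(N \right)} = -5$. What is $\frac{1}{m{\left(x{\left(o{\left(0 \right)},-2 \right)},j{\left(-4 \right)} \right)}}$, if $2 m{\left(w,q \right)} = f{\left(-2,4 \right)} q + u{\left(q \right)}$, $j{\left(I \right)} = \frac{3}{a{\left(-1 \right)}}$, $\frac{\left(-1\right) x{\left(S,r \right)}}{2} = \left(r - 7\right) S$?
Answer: $- \frac{2}{15} \approx -0.13333$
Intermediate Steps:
$f{\left(l,Q \right)} = -4 + \frac{Q}{6}$
$x{\left(S,r \right)} = - 2 S \left(-7 + r\right)$ ($x{\left(S,r \right)} = - 2 \left(r - 7\right) S = - 2 \left(-7 + r\right) S = - 2 S \left(-7 + r\right)$)
$j{\left(I \right)} = 3$ ($j{\left(I \right)} = \frac{3}{1} = 3 \cdot 1 = 3$)
$m{\left(w,q \right)} = - \frac{5}{2} - \frac{5 q}{3}$ ($m{\left(w,q \right)} = \frac{\left(-4 + \frac{1}{6} \cdot 4\right) q - 5}{2} = \frac{\left(-4 + \frac{2}{3}\right) q - 5}{2} = \frac{- \frac{10 q}{3} - 5}{2} = \frac{-5 - \frac{10 q}{3}}{2} = - \frac{5}{2} - \frac{5 q}{3}$)
$\frac{1}{m{\left(x{\left(o{\left(0 \right)},-2 \right)},j{\left(-4 \right)} \right)}} = \frac{1}{- \frac{5}{2} - 5} = \frac{1}{- \frac{15}{2}} = - \frac{2}{15}$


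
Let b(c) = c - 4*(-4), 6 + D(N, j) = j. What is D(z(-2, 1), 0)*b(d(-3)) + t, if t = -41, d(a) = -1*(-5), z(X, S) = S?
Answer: -167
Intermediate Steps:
D(N, j) = -6 + j
d(a) = 5
b(c) = 16 + c (b(c) = c + 16 = 16 + c)
D(z(-2, 1), 0)*b(d(-3)) + t = (-6 + 0)*(16 + 5) - 41 = -6*21 - 41 = -126 - 41 = -167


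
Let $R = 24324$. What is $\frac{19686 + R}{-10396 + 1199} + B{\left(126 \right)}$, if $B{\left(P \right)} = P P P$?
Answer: $\frac{18397414062}{9197} \approx 2.0004 \cdot 10^{6}$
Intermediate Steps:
$B{\left(P \right)} = P^{3}$ ($B{\left(P \right)} = P^{2} P = P^{3}$)
$\frac{19686 + R}{-10396 + 1199} + B{\left(126 \right)} = \frac{19686 + 24324}{-10396 + 1199} + 126^{3} = \frac{44010}{-9197} + 2000376 = 44010 \left(- \frac{1}{9197}\right) + 2000376 = - \frac{44010}{9197} + 2000376 = \frac{18397414062}{9197}$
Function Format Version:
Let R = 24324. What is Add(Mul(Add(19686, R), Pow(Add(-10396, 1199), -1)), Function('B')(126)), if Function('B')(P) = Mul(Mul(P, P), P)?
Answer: Rational(18397414062, 9197) ≈ 2.0004e+6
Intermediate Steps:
Function('B')(P) = Pow(P, 3) (Function('B')(P) = Mul(Pow(P, 2), P) = Pow(P, 3))
Add(Mul(Add(19686, R), Pow(Add(-10396, 1199), -1)), Function('B')(126)) = Add(Mul(Add(19686, 24324), Pow(Add(-10396, 1199), -1)), Pow(126, 3)) = Add(Mul(44010, Pow(-9197, -1)), 2000376) = Add(Mul(44010, Rational(-1, 9197)), 2000376) = Add(Rational(-44010, 9197), 2000376) = Rational(18397414062, 9197)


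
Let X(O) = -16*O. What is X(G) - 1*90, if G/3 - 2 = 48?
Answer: -2490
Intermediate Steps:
G = 150 (G = 6 + 3*48 = 6 + 144 = 150)
X(G) - 1*90 = -16*150 - 1*90 = -2400 - 90 = -2490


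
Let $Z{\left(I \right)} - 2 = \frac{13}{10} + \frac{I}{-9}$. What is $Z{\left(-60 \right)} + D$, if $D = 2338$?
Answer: $\frac{70439}{30} \approx 2348.0$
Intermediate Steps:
$Z{\left(I \right)} = \frac{33}{10} - \frac{I}{9}$ ($Z{\left(I \right)} = 2 + \left(\frac{13}{10} + \frac{I}{-9}\right) = 2 + \left(13 \cdot \frac{1}{10} + I \left(- \frac{1}{9}\right)\right) = 2 - \left(- \frac{13}{10} + \frac{I}{9}\right) = \frac{33}{10} - \frac{I}{9}$)
$Z{\left(-60 \right)} + D = \left(\frac{33}{10} - - \frac{20}{3}\right) + 2338 = \left(\frac{33}{10} + \frac{20}{3}\right) + 2338 = \frac{299}{30} + 2338 = \frac{70439}{30}$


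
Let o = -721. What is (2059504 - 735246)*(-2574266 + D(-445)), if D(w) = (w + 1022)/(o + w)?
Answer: -37498922999369/11 ≈ -3.4090e+12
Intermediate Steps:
D(w) = (1022 + w)/(-721 + w) (D(w) = (w + 1022)/(-721 + w) = (1022 + w)/(-721 + w))
(2059504 - 735246)*(-2574266 + D(-445)) = (2059504 - 735246)*(-2574266 + (1022 - 445)/(-721 - 445)) = 1324258*(-2574266 + 577/(-1166)) = 1324258*(-2574266 - 1/1166*577) = 1324258*(-2574266 - 577/1166) = 1324258*(-3001594733/1166) = -37498922999369/11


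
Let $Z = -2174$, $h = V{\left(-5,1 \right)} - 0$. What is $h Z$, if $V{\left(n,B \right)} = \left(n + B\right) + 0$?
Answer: $8696$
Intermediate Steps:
$V{\left(n,B \right)} = B + n$ ($V{\left(n,B \right)} = \left(B + n\right) + 0 = B + n$)
$h = -4$ ($h = \left(1 - 5\right) - 0 = -4 + 0 = -4$)
$h Z = \left(-4\right) \left(-2174\right) = 8696$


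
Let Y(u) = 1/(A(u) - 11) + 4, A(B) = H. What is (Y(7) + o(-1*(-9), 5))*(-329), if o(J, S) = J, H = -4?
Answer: -63826/15 ≈ -4255.1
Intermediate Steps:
A(B) = -4
Y(u) = 59/15 (Y(u) = 1/(-4 - 11) + 4 = 1/(-15) + 4 = -1/15 + 4 = 59/15)
(Y(7) + o(-1*(-9), 5))*(-329) = (59/15 - 1*(-9))*(-329) = (59/15 + 9)*(-329) = (194/15)*(-329) = -63826/15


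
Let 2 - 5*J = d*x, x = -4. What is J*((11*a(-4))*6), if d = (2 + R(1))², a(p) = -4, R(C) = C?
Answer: -10032/5 ≈ -2006.4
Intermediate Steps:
d = 9 (d = (2 + 1)² = 3² = 9)
J = 38/5 (J = ⅖ - 9*(-4)/5 = ⅖ - ⅕*(-36) = ⅖ + 36/5 = 38/5 ≈ 7.6000)
J*((11*a(-4))*6) = 38*((11*(-4))*6)/5 = 38*(-44*6)/5 = (38/5)*(-264) = -10032/5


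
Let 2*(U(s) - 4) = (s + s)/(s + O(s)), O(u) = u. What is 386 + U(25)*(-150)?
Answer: -289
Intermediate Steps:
U(s) = 9/2 (U(s) = 4 + ((s + s)/(s + s))/2 = 4 + ((2*s)/((2*s)))/2 = 4 + ((2*s)*(1/(2*s)))/2 = 4 + (½)*1 = 4 + ½ = 9/2)
386 + U(25)*(-150) = 386 + (9/2)*(-150) = 386 - 675 = -289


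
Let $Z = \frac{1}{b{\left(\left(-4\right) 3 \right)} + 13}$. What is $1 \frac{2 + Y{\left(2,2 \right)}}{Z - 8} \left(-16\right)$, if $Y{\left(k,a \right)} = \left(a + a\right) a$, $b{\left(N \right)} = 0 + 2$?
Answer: $\frac{2400}{119} \approx 20.168$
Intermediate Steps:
$b{\left(N \right)} = 2$
$Z = \frac{1}{15}$ ($Z = \frac{1}{2 + 13} = \frac{1}{15} \approx 0.066667$)
$Y{\left(k,a \right)} = 2 a^{2}$ ($Y{\left(k,a \right)} = 2 a a = 2 a^{2}$)
$1 \frac{2 + Y{\left(2,2 \right)}}{Z - 8} \left(-16\right) = 1 \frac{2 + 2 \cdot 2^{2}}{\frac{1}{15} - 8} \left(-16\right) = 1 \frac{2 + 2 \cdot 4}{- \frac{119}{15}} \left(-16\right) = 1 \left(2 + 8\right) \left(- \frac{15}{119}\right) \left(-16\right) = 1 \cdot 10 \left(- \frac{15}{119}\right) \left(-16\right) = 1 \left(- \frac{150}{119}\right) \left(-16\right) = \left(- \frac{150}{119}\right) \left(-16\right) = \frac{2400}{119}$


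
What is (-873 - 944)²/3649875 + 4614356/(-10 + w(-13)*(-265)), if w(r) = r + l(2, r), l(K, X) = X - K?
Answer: 562209554633/901519125 ≈ 623.63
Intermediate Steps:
w(r) = -2 + 2*r (w(r) = r + (r - 1*2) = r + (r - 2) = r + (-2 + r) = -2 + 2*r)
(-873 - 944)²/3649875 + 4614356/(-10 + w(-13)*(-265)) = (-873 - 944)²/3649875 + 4614356/(-10 + (-2 + 2*(-13))*(-265)) = (-1817)²*(1/3649875) + 4614356/(-10 + (-2 - 26)*(-265)) = 3301489*(1/3649875) + 4614356/(-10 - 28*(-265)) = 3301489/3649875 + 4614356/(-10 + 7420) = 3301489/3649875 + 4614356/7410 = 3301489/3649875 + 4614356*(1/7410) = 3301489/3649875 + 2307178/3705 = 562209554633/901519125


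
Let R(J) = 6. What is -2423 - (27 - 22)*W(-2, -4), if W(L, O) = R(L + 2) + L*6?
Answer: -2393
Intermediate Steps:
W(L, O) = 6 + 6*L (W(L, O) = 6 + L*6 = 6 + 6*L)
-2423 - (27 - 22)*W(-2, -4) = -2423 - (27 - 22)*(6 + 6*(-2)) = -2423 - 5*(6 - 12) = -2423 - 5*(-6) = -2423 - 1*(-30) = -2423 + 30 = -2393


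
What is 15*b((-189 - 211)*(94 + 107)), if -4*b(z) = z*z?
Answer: -24240600000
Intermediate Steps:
b(z) = -z²/4 (b(z) = -z*z/4 = -z²/4)
15*b((-189 - 211)*(94 + 107)) = 15*(-(-189 - 211)²*(94 + 107)²/4) = 15*(-(-400*201)²/4) = 15*(-¼*(-80400)²) = 15*(-¼*6464160000) = 15*(-1616040000) = -24240600000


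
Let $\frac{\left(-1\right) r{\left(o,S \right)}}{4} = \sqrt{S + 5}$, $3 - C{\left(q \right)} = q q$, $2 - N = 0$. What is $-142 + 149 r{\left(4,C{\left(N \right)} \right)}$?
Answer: $-1334$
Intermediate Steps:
$N = 2$ ($N = 2 - 0 = 2 + 0 = 2$)
$C{\left(q \right)} = 3 - q^{2}$ ($C{\left(q \right)} = 3 - q q = 3 - q^{2}$)
$r{\left(o,S \right)} = - 4 \sqrt{5 + S}$ ($r{\left(o,S \right)} = - 4 \sqrt{S + 5} = - 4 \sqrt{5 + S}$)
$-142 + 149 r{\left(4,C{\left(N \right)} \right)} = -142 + 149 \left(- 4 \sqrt{5 + \left(3 - 2^{2}\right)}\right) = -142 + 149 \left(- 4 \sqrt{5 + \left(3 - 4\right)}\right) = -142 + 149 \left(- 4 \sqrt{5 - 1}\right) = -142 + 149 \left(- 4 \sqrt{4}\right) = -142 + 149 \left(\left(-4\right) 2\right) = -142 + 149 \left(-8\right) = -142 - 1192 = -1334$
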